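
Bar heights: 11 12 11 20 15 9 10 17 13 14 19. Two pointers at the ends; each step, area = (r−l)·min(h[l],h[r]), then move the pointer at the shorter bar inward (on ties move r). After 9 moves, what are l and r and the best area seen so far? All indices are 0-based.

l=3, r=4, best area=133

[0,10] min(11,19)*10=110 best=110 * → l++
[1,10] min(12,19)*9=108 best=110 → l++
[2,10] min(11,19)*8=88 best=110 → l++
[3,10] min(20,19)*7=133 best=133 * → r--
[3,9] min(20,14)*6=84 best=133 → r--
[3,8] min(20,13)*5=65 best=133 → r--
[3,7] min(20,17)*4=68 best=133 → r--
[3,6] min(20,10)*3=30 best=133 → r--
[3,5] min(20,9)*2=18 best=133 → r--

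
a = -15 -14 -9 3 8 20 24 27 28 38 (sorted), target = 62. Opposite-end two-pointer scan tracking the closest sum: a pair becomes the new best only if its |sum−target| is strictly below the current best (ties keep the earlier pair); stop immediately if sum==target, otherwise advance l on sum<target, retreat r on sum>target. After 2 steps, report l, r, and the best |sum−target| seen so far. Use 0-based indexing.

[0,9] -15+38=23 d=39 * → l++
[1,9] -14+38=24 d=38 * → l++

l=2, r=9, best |Δ|=38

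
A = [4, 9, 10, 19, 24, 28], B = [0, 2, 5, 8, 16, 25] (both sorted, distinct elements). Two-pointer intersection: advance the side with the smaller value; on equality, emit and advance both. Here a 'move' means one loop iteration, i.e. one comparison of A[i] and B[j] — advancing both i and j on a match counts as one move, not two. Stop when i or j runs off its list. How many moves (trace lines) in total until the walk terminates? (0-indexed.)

[i=0,j=0] 4>0 → j++
[i=0,j=1] 4>2 → j++
[i=0,j=2] 4<5 → i++
[i=1,j=2] 9>5 → j++
[i=1,j=3] 9>8 → j++
[i=1,j=4] 9<16 → i++
[i=2,j=4] 10<16 → i++
[i=3,j=4] 19>16 → j++
[i=3,j=5] 19<25 → i++
[i=4,j=5] 24<25 → i++
[i=5,j=5] 28>25 → j++

11 moves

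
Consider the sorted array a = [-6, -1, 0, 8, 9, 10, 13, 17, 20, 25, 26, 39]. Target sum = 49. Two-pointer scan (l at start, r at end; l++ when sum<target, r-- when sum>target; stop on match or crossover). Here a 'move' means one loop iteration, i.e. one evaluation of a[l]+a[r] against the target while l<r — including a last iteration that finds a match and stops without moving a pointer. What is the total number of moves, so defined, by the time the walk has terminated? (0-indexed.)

6 moves

l=0 r=11: -6+39=33 <49, l++
l=1 r=11: -1+39=38 <49, l++
l=2 r=11: 0+39=39 <49, l++
l=3 r=11: 8+39=47 <49, l++
l=4 r=11: 9+39=48 <49, l++
l=5 r=11: 10+39=49, found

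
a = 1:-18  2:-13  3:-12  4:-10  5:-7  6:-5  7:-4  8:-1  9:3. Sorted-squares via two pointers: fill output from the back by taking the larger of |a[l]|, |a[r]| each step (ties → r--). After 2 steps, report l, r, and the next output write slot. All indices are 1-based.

l=3, r=9, next write slot=7

l=1 r=9: |-18|>|3| out[9]=324, l++
l=2 r=9: |-13|>|3| out[8]=169, l++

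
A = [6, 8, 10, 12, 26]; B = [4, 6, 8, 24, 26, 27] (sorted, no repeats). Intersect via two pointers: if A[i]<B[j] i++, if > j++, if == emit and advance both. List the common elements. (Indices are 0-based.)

intersection = [6, 8, 26]

i=0 j=0: 6>4, j++
i=0 j=1: 6==6 emit, i++,j++
i=1 j=2: 8==8 emit, i++,j++
i=2 j=3: 10<24, i++
i=3 j=3: 12<24, i++
i=4 j=3: 26>24, j++
i=4 j=4: 26==26 emit, i++,j++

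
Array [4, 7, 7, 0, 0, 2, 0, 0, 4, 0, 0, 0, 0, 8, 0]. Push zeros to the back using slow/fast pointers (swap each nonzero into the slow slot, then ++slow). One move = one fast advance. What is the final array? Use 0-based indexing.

(s=0,f=0) a[fast]=4≠0 swap→a[0]=4 → slow++,fast++
(s=1,f=1) a[fast]=7≠0 swap→a[1]=7 → slow++,fast++
(s=2,f=2) a[fast]=7≠0 swap→a[2]=7 → slow++,fast++
(s=3,f=3) a[fast]=0 → fast++
(s=3,f=4) a[fast]=0 → fast++
(s=3,f=5) a[fast]=2≠0 swap→a[3]=2 → slow++,fast++
(s=4,f=6) a[fast]=0 → fast++
(s=4,f=7) a[fast]=0 → fast++
(s=4,f=8) a[fast]=4≠0 swap→a[4]=4 → slow++,fast++
(s=5,f=9) a[fast]=0 → fast++
(s=5,f=10) a[fast]=0 → fast++
(s=5,f=11) a[fast]=0 → fast++
(s=5,f=12) a[fast]=0 → fast++
(s=5,f=13) a[fast]=8≠0 swap→a[5]=8 → slow++,fast++
(s=6,f=14) a[fast]=0 → fast++

[4, 7, 7, 2, 4, 8, 0, 0, 0, 0, 0, 0, 0, 0, 0]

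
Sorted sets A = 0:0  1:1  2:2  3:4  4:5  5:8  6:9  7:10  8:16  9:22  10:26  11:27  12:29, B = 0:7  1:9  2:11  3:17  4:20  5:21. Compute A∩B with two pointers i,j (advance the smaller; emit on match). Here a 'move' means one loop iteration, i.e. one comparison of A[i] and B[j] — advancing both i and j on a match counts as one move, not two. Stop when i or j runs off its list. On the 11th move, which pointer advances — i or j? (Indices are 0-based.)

i=0 j=0: 0<7, i++
i=1 j=0: 1<7, i++
i=2 j=0: 2<7, i++
i=3 j=0: 4<7, i++
i=4 j=0: 5<7, i++
i=5 j=0: 8>7, j++
i=5 j=1: 8<9, i++
i=6 j=1: 9==9 emit, i++,j++
i=7 j=2: 10<11, i++
i=8 j=2: 16>11, j++
i=8 j=3: 16<17, i++

i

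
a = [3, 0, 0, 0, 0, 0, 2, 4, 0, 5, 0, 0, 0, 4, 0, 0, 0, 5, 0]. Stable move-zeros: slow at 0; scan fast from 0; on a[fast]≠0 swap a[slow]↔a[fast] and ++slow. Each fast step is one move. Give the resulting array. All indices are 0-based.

(s=0,f=0) a[fast]=3≠0 swap→a[0]=3 → slow++,fast++
(s=1,f=1) a[fast]=0 → fast++
(s=1,f=2) a[fast]=0 → fast++
(s=1,f=3) a[fast]=0 → fast++
(s=1,f=4) a[fast]=0 → fast++
(s=1,f=5) a[fast]=0 → fast++
(s=1,f=6) a[fast]=2≠0 swap→a[1]=2 → slow++,fast++
(s=2,f=7) a[fast]=4≠0 swap→a[2]=4 → slow++,fast++
(s=3,f=8) a[fast]=0 → fast++
(s=3,f=9) a[fast]=5≠0 swap→a[3]=5 → slow++,fast++
(s=4,f=10) a[fast]=0 → fast++
(s=4,f=11) a[fast]=0 → fast++
(s=4,f=12) a[fast]=0 → fast++
(s=4,f=13) a[fast]=4≠0 swap→a[4]=4 → slow++,fast++
(s=5,f=14) a[fast]=0 → fast++
(s=5,f=15) a[fast]=0 → fast++
(s=5,f=16) a[fast]=0 → fast++
(s=5,f=17) a[fast]=5≠0 swap→a[5]=5 → slow++,fast++
(s=6,f=18) a[fast]=0 → fast++

[3, 2, 4, 5, 4, 5, 0, 0, 0, 0, 0, 0, 0, 0, 0, 0, 0, 0, 0]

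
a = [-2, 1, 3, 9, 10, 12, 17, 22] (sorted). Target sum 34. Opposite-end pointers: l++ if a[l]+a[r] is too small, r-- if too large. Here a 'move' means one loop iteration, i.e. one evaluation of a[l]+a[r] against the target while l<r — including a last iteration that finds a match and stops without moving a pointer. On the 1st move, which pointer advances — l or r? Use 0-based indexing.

l=0 r=7: -2+22=20 <34, l++

l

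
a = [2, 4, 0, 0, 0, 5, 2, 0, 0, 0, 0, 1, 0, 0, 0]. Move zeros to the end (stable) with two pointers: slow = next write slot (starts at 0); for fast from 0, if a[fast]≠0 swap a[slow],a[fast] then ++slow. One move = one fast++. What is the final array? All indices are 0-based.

[2, 4, 5, 2, 1, 0, 0, 0, 0, 0, 0, 0, 0, 0, 0]

slow=0 fast=0: a[fast]=2≠0 swap→a[0]=2, slow++,fast++
slow=1 fast=1: a[fast]=4≠0 swap→a[1]=4, slow++,fast++
slow=2 fast=2: a[fast]=0, fast++
slow=2 fast=3: a[fast]=0, fast++
slow=2 fast=4: a[fast]=0, fast++
slow=2 fast=5: a[fast]=5≠0 swap→a[2]=5, slow++,fast++
slow=3 fast=6: a[fast]=2≠0 swap→a[3]=2, slow++,fast++
slow=4 fast=7: a[fast]=0, fast++
slow=4 fast=8: a[fast]=0, fast++
slow=4 fast=9: a[fast]=0, fast++
slow=4 fast=10: a[fast]=0, fast++
slow=4 fast=11: a[fast]=1≠0 swap→a[4]=1, slow++,fast++
slow=5 fast=12: a[fast]=0, fast++
slow=5 fast=13: a[fast]=0, fast++
slow=5 fast=14: a[fast]=0, fast++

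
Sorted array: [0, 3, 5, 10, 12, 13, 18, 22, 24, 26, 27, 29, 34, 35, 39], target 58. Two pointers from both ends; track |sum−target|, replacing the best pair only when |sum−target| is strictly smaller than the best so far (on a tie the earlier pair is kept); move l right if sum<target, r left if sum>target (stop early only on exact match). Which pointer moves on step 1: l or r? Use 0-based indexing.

l

l=0 r=14: 0+39=39 d=19 *, l++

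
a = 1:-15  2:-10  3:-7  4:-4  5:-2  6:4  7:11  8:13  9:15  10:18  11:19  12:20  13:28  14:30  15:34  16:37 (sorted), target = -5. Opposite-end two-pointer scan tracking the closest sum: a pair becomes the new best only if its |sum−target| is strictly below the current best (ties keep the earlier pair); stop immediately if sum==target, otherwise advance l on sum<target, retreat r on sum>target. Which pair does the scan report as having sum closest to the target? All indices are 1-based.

pair (-15, 11) with sum -4 (|Δ|=1)

[1,16] -15+37=22 d=27 * → r--
[1,15] -15+34=19 d=24 * → r--
[1,14] -15+30=15 d=20 * → r--
[1,13] -15+28=13 d=18 * → r--
[1,12] -15+20=5 d=10 * → r--
[1,11] -15+19=4 d=9 * → r--
[1,10] -15+18=3 d=8 * → r--
[1,9] -15+15=0 d=5 * → r--
[1,8] -15+13=-2 d=3 * → r--
[1,7] -15+11=-4 d=1 * → r--
[1,6] -15+4=-11 d=6 → l++
[2,6] -10+4=-6 d=1 → l++
[3,6] -7+4=-3 d=2 → r--
[3,5] -7+-2=-9 d=4 → l++
[4,5] -4+-2=-6 d=1 → l++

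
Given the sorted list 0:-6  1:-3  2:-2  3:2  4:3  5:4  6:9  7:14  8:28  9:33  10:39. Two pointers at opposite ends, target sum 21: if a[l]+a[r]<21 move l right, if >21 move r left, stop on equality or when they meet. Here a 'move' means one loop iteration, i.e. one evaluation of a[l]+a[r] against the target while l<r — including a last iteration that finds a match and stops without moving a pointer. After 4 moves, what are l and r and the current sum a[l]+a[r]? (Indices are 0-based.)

l=1, r=7, sum=11

[0,10] -6+39=33 >21 → r--
[0,9] -6+33=27 >21 → r--
[0,8] -6+28=22 >21 → r--
[0,7] -6+14=8 <21 → l++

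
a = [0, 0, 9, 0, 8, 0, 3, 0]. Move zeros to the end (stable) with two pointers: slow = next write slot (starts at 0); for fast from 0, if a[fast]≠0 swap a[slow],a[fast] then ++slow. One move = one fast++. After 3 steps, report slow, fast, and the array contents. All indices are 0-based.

slow=0 fast=0: a[fast]=0, fast++
slow=0 fast=1: a[fast]=0, fast++
slow=0 fast=2: a[fast]=9≠0 swap→a[0]=9, slow++,fast++

slow=1, fast=3, a=[9, 0, 0, 0, 8, 0, 3, 0]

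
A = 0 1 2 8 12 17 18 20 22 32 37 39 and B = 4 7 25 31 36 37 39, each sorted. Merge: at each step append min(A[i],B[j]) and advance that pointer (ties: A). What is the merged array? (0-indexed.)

[0, 1, 2, 4, 7, 8, 12, 17, 18, 20, 22, 25, 31, 32, 36, 37, 37, 39, 39]

i=0 j=0: A[i]=0<=B[j]=4 take 0, i++
i=1 j=0: A[i]=1<=B[j]=4 take 1, i++
i=2 j=0: A[i]=2<=B[j]=4 take 2, i++
i=3 j=0: A[i]=8>B[j]=4 take 4, j++
i=3 j=1: A[i]=8>B[j]=7 take 7, j++
i=3 j=2: A[i]=8<=B[j]=25 take 8, i++
i=4 j=2: A[i]=12<=B[j]=25 take 12, i++
i=5 j=2: A[i]=17<=B[j]=25 take 17, i++
i=6 j=2: A[i]=18<=B[j]=25 take 18, i++
i=7 j=2: A[i]=20<=B[j]=25 take 20, i++
i=8 j=2: A[i]=22<=B[j]=25 take 22, i++
i=9 j=2: A[i]=32>B[j]=25 take 25, j++
i=9 j=3: A[i]=32>B[j]=31 take 31, j++
i=9 j=4: A[i]=32<=B[j]=36 take 32, i++
i=10 j=4: A[i]=37>B[j]=36 take 36, j++
i=10 j=5: A[i]=37<=B[j]=37 take 37, i++
i=11 j=5: A[i]=39>B[j]=37 take 37, j++
i=11 j=6: A[i]=39<=B[j]=39 take 39, i++
i=12 j=6: A done, take B[j]=39, j++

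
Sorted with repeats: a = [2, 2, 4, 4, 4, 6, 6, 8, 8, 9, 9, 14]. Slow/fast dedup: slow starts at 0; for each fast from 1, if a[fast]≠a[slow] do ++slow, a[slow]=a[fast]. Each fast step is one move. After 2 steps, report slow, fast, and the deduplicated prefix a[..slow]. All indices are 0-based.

slow=0 fast=1: a[fast]=2=a[slow] dup, fast++
slow=0 fast=2: a[fast]=4≠a[slow]=2 write a[1]=4, slow++,fast++

slow=1, fast=3, prefix=[2, 4]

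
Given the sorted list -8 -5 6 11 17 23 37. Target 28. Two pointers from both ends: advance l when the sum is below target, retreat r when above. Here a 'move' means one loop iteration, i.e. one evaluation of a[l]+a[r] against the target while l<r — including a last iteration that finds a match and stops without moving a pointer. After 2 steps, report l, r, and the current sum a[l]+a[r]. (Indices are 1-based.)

l=2, r=6, sum=18

[1,7] -8+37=29 >28 → r--
[1,6] -8+23=15 <28 → l++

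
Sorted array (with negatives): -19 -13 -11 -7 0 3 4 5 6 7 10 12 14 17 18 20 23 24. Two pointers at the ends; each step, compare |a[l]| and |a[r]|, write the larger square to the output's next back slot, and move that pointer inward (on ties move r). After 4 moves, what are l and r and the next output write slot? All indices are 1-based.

l=2, r=15, next write slot=14

l=1 r=18: |-19|<=|24| out[18]=576, r--
l=1 r=17: |-19|<=|23| out[17]=529, r--
l=1 r=16: |-19|<=|20| out[16]=400, r--
l=1 r=15: |-19|>|18| out[15]=361, l++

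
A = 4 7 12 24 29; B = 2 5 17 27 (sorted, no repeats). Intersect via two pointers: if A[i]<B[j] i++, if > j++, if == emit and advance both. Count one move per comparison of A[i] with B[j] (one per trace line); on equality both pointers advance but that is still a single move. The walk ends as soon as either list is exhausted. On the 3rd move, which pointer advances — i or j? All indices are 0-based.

j

[i=0,j=0] 4>2 → j++
[i=0,j=1] 4<5 → i++
[i=1,j=1] 7>5 → j++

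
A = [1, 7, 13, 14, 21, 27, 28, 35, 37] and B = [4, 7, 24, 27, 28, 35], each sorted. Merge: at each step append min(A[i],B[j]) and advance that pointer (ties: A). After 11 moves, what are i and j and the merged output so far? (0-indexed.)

i=7, j=4, merged so far=[1, 4, 7, 7, 13, 14, 21, 24, 27, 27, 28]

[i=0,j=0] A[i]=1<=B[j]=4 take 1 → i++
[i=1,j=0] A[i]=7>B[j]=4 take 4 → j++
[i=1,j=1] A[i]=7<=B[j]=7 take 7 → i++
[i=2,j=1] A[i]=13>B[j]=7 take 7 → j++
[i=2,j=2] A[i]=13<=B[j]=24 take 13 → i++
[i=3,j=2] A[i]=14<=B[j]=24 take 14 → i++
[i=4,j=2] A[i]=21<=B[j]=24 take 21 → i++
[i=5,j=2] A[i]=27>B[j]=24 take 24 → j++
[i=5,j=3] A[i]=27<=B[j]=27 take 27 → i++
[i=6,j=3] A[i]=28>B[j]=27 take 27 → j++
[i=6,j=4] A[i]=28<=B[j]=28 take 28 → i++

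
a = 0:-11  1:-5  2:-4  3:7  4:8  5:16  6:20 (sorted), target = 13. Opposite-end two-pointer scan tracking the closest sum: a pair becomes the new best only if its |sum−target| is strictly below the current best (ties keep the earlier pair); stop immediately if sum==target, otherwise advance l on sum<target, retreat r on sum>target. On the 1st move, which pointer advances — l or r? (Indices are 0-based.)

l

l=0 r=6: -11+20=9 d=4 *, l++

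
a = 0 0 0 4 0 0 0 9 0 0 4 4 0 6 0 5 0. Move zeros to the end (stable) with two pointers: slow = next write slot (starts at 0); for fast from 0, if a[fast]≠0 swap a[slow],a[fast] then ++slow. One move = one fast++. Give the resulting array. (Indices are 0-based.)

[4, 9, 4, 4, 6, 5, 0, 0, 0, 0, 0, 0, 0, 0, 0, 0, 0]

(s=0,f=0) a[fast]=0 → fast++
(s=0,f=1) a[fast]=0 → fast++
(s=0,f=2) a[fast]=0 → fast++
(s=0,f=3) a[fast]=4≠0 swap→a[0]=4 → slow++,fast++
(s=1,f=4) a[fast]=0 → fast++
(s=1,f=5) a[fast]=0 → fast++
(s=1,f=6) a[fast]=0 → fast++
(s=1,f=7) a[fast]=9≠0 swap→a[1]=9 → slow++,fast++
(s=2,f=8) a[fast]=0 → fast++
(s=2,f=9) a[fast]=0 → fast++
(s=2,f=10) a[fast]=4≠0 swap→a[2]=4 → slow++,fast++
(s=3,f=11) a[fast]=4≠0 swap→a[3]=4 → slow++,fast++
(s=4,f=12) a[fast]=0 → fast++
(s=4,f=13) a[fast]=6≠0 swap→a[4]=6 → slow++,fast++
(s=5,f=14) a[fast]=0 → fast++
(s=5,f=15) a[fast]=5≠0 swap→a[5]=5 → slow++,fast++
(s=6,f=16) a[fast]=0 → fast++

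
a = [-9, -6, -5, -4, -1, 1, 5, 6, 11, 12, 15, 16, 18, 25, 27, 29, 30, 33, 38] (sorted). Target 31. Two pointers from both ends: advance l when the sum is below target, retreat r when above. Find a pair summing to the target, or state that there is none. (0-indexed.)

(1, 30)

[0,18] -9+38=29 <31 → l++
[1,18] -6+38=32 >31 → r--
[1,17] -6+33=27 <31 → l++
[2,17] -5+33=28 <31 → l++
[3,17] -4+33=29 <31 → l++
[4,17] -1+33=32 >31 → r--
[4,16] -1+30=29 <31 → l++
[5,16] 1+30=31 → found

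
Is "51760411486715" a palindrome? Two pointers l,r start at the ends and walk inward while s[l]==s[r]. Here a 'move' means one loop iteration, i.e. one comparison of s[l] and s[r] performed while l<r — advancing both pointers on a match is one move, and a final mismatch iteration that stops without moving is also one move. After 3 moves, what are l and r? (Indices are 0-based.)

l=3, r=10

[0,13] '5'=='5' → l++,r--
[1,12] '1'=='1' → l++,r--
[2,11] '7'=='7' → l++,r--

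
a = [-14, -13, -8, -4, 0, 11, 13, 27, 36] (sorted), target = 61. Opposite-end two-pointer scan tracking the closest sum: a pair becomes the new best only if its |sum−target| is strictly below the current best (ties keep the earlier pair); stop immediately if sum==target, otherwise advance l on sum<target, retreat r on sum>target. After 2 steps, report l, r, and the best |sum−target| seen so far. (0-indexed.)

[0,8] -14+36=22 d=39 * → l++
[1,8] -13+36=23 d=38 * → l++

l=2, r=8, best |Δ|=38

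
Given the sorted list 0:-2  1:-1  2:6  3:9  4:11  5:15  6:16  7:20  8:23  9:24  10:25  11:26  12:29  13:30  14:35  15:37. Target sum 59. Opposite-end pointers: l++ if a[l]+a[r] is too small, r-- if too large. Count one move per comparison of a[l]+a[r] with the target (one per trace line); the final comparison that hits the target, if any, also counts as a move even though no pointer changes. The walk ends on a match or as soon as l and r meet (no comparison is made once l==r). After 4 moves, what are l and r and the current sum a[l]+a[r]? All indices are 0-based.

l=4, r=15, sum=48

[0,15] -2+37=35 <59 → l++
[1,15] -1+37=36 <59 → l++
[2,15] 6+37=43 <59 → l++
[3,15] 9+37=46 <59 → l++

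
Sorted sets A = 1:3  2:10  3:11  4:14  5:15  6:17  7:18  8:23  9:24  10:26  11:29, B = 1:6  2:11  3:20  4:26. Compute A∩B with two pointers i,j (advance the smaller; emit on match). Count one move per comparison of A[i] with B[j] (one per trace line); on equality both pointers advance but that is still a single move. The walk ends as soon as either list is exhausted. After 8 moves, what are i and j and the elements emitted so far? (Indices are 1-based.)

[i=1,j=1] 3<6 → i++
[i=2,j=1] 10>6 → j++
[i=2,j=2] 10<11 → i++
[i=3,j=2] 11==11 emit → i++,j++
[i=4,j=3] 14<20 → i++
[i=5,j=3] 15<20 → i++
[i=6,j=3] 17<20 → i++
[i=7,j=3] 18<20 → i++

i=8, j=3, emitted=[11]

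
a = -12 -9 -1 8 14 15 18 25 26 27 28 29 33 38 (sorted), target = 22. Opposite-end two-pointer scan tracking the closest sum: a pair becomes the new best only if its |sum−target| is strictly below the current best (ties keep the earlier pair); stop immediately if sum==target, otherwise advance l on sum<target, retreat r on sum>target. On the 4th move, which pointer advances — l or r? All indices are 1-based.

[1,14] -12+38=26 d=4 * → r--
[1,13] -12+33=21 d=1 * → l++
[2,13] -9+33=24 d=2 → r--
[2,12] -9+29=20 d=2 → l++

l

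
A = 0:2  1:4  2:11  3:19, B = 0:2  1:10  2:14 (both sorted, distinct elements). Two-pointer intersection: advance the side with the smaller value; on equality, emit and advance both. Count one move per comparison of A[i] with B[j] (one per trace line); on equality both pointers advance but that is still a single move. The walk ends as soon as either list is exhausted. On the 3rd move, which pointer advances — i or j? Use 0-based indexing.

i=0 j=0: 2==2 emit, i++,j++
i=1 j=1: 4<10, i++
i=2 j=1: 11>10, j++

j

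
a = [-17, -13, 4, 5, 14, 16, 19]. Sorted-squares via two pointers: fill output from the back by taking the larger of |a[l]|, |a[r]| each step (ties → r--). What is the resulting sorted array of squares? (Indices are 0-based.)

l=0 r=6: |-17|<=|19| out[6]=361, r--
l=0 r=5: |-17|>|16| out[5]=289, l++
l=1 r=5: |-13|<=|16| out[4]=256, r--
l=1 r=4: |-13|<=|14| out[3]=196, r--
l=1 r=3: |-13|>|5| out[2]=169, l++
l=2 r=3: |4|<=|5| out[1]=25, r--
l=2 r=2: |4|<=|4| out[0]=16, r--

[16, 25, 169, 196, 256, 289, 361]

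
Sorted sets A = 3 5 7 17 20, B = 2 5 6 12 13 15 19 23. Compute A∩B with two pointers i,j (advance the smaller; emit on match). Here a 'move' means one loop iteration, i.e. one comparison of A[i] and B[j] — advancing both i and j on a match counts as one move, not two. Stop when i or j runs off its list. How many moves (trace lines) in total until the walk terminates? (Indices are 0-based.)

[i=0,j=0] 3>2 → j++
[i=0,j=1] 3<5 → i++
[i=1,j=1] 5==5 emit → i++,j++
[i=2,j=2] 7>6 → j++
[i=2,j=3] 7<12 → i++
[i=3,j=3] 17>12 → j++
[i=3,j=4] 17>13 → j++
[i=3,j=5] 17>15 → j++
[i=3,j=6] 17<19 → i++
[i=4,j=6] 20>19 → j++
[i=4,j=7] 20<23 → i++

11 moves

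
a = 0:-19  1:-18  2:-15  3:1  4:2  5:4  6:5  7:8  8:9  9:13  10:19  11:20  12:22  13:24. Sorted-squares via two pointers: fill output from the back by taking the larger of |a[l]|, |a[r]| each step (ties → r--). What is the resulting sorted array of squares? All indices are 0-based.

l=0 r=13: |-19|<=|24| out[13]=576, r--
l=0 r=12: |-19|<=|22| out[12]=484, r--
l=0 r=11: |-19|<=|20| out[11]=400, r--
l=0 r=10: |-19|<=|19| out[10]=361, r--
l=0 r=9: |-19|>|13| out[9]=361, l++
l=1 r=9: |-18|>|13| out[8]=324, l++
l=2 r=9: |-15|>|13| out[7]=225, l++
l=3 r=9: |1|<=|13| out[6]=169, r--
l=3 r=8: |1|<=|9| out[5]=81, r--
l=3 r=7: |1|<=|8| out[4]=64, r--
l=3 r=6: |1|<=|5| out[3]=25, r--
l=3 r=5: |1|<=|4| out[2]=16, r--
l=3 r=4: |1|<=|2| out[1]=4, r--
l=3 r=3: |1|<=|1| out[0]=1, r--

[1, 4, 16, 25, 64, 81, 169, 225, 324, 361, 361, 400, 484, 576]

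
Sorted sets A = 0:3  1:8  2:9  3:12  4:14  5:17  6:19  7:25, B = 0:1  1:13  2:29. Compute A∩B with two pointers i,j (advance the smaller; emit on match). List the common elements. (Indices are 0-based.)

intersection = []

[i=0,j=0] 3>1 → j++
[i=0,j=1] 3<13 → i++
[i=1,j=1] 8<13 → i++
[i=2,j=1] 9<13 → i++
[i=3,j=1] 12<13 → i++
[i=4,j=1] 14>13 → j++
[i=4,j=2] 14<29 → i++
[i=5,j=2] 17<29 → i++
[i=6,j=2] 19<29 → i++
[i=7,j=2] 25<29 → i++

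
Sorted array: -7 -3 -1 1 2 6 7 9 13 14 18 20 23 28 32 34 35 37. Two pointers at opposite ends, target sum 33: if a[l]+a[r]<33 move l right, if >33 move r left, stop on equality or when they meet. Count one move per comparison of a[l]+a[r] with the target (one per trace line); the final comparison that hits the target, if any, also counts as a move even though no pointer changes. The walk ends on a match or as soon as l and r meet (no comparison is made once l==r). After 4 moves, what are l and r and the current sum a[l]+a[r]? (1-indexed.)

l=1 r=18: -7+37=30 <33, l++
l=2 r=18: -3+37=34 >33, r--
l=2 r=17: -3+35=32 <33, l++
l=3 r=17: -1+35=34 >33, r--

l=3, r=16, sum=33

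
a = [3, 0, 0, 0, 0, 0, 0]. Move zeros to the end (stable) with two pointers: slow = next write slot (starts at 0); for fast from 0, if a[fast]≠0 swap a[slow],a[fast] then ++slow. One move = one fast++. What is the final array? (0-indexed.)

(s=0,f=0) a[fast]=3≠0 swap→a[0]=3 → slow++,fast++
(s=1,f=1) a[fast]=0 → fast++
(s=1,f=2) a[fast]=0 → fast++
(s=1,f=3) a[fast]=0 → fast++
(s=1,f=4) a[fast]=0 → fast++
(s=1,f=5) a[fast]=0 → fast++
(s=1,f=6) a[fast]=0 → fast++

[3, 0, 0, 0, 0, 0, 0]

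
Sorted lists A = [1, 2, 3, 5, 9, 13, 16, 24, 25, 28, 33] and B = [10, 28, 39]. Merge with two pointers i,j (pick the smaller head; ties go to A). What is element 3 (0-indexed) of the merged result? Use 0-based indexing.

[i=0,j=0] A[i]=1<=B[j]=10 take 1 → i++
[i=1,j=0] A[i]=2<=B[j]=10 take 2 → i++
[i=2,j=0] A[i]=3<=B[j]=10 take 3 → i++
[i=3,j=0] A[i]=5<=B[j]=10 take 5 → i++
[i=4,j=0] A[i]=9<=B[j]=10 take 9 → i++
[i=5,j=0] A[i]=13>B[j]=10 take 10 → j++
[i=5,j=1] A[i]=13<=B[j]=28 take 13 → i++
[i=6,j=1] A[i]=16<=B[j]=28 take 16 → i++
[i=7,j=1] A[i]=24<=B[j]=28 take 24 → i++
[i=8,j=1] A[i]=25<=B[j]=28 take 25 → i++
[i=9,j=1] A[i]=28<=B[j]=28 take 28 → i++
[i=10,j=1] A[i]=33>B[j]=28 take 28 → j++
[i=10,j=2] A[i]=33<=B[j]=39 take 33 → i++
[i=11,j=2] A done, take B[j]=39 → j++

merged[3] = 5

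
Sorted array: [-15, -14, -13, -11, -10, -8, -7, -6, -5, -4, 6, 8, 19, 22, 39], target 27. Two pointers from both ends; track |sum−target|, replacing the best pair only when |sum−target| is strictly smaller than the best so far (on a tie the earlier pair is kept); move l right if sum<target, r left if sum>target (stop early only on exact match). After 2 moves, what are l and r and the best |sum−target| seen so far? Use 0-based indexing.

l=2, r=14, best |Δ|=2

l=0 r=14: -15+39=24 d=3 *, l++
l=1 r=14: -14+39=25 d=2 *, l++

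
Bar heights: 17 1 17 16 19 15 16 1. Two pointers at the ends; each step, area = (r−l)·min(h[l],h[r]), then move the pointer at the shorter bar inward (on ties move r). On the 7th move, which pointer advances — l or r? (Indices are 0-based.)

l

[0,7] min(17,1)*7=7 best=7 * → r--
[0,6] min(17,16)*6=96 best=96 * → r--
[0,5] min(17,15)*5=75 best=96 → r--
[0,4] min(17,19)*4=68 best=96 → l++
[1,4] min(1,19)*3=3 best=96 → l++
[2,4] min(17,19)*2=34 best=96 → l++
[3,4] min(16,19)*1=16 best=96 → l++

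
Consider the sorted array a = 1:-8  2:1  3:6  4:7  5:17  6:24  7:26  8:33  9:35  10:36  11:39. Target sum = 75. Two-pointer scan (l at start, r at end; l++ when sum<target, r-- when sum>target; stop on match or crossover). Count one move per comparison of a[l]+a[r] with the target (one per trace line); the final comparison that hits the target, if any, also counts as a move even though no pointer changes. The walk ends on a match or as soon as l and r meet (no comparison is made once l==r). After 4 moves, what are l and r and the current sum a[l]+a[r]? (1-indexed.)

l=5, r=11, sum=56

l=1 r=11: -8+39=31 <75, l++
l=2 r=11: 1+39=40 <75, l++
l=3 r=11: 6+39=45 <75, l++
l=4 r=11: 7+39=46 <75, l++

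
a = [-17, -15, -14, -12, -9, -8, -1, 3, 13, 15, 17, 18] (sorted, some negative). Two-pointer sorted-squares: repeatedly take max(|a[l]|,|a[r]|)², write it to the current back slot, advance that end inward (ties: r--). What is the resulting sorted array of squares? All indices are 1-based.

[1, 9, 64, 81, 144, 169, 196, 225, 225, 289, 289, 324]

[1,12] |-17|<=|18| out[12]=324 → r--
[1,11] |-17|<=|17| out[11]=289 → r--
[1,10] |-17|>|15| out[10]=289 → l++
[2,10] |-15|<=|15| out[9]=225 → r--
[2,9] |-15|>|13| out[8]=225 → l++
[3,9] |-14|>|13| out[7]=196 → l++
[4,9] |-12|<=|13| out[6]=169 → r--
[4,8] |-12|>|3| out[5]=144 → l++
[5,8] |-9|>|3| out[4]=81 → l++
[6,8] |-8|>|3| out[3]=64 → l++
[7,8] |-1|<=|3| out[2]=9 → r--
[7,7] |-1|<=|-1| out[1]=1 → r--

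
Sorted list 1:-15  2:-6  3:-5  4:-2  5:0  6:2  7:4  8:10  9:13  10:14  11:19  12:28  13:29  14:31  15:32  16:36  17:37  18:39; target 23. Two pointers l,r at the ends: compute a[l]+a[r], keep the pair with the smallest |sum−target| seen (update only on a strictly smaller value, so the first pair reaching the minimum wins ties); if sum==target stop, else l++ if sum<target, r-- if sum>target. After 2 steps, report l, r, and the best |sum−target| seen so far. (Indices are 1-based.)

[1,18] -15+39=24 d=1 * → r--
[1,17] -15+37=22 d=1 → l++

l=2, r=17, best |Δ|=1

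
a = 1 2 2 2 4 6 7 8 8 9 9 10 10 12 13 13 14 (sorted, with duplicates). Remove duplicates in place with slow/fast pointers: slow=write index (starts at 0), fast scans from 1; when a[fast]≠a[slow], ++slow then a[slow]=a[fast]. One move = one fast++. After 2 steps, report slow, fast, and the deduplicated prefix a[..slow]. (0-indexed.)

slow=1, fast=3, prefix=[1, 2]

slow=0 fast=1: a[fast]=2≠a[slow]=1 write a[1]=2, slow++,fast++
slow=1 fast=2: a[fast]=2=a[slow] dup, fast++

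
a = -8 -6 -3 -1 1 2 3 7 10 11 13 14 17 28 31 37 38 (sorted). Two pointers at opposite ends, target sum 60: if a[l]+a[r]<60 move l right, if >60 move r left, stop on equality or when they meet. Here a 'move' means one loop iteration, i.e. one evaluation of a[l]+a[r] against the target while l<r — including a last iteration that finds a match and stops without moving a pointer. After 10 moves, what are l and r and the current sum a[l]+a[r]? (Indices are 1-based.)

[1,17] -8+38=30 <60 → l++
[2,17] -6+38=32 <60 → l++
[3,17] -3+38=35 <60 → l++
[4,17] -1+38=37 <60 → l++
[5,17] 1+38=39 <60 → l++
[6,17] 2+38=40 <60 → l++
[7,17] 3+38=41 <60 → l++
[8,17] 7+38=45 <60 → l++
[9,17] 10+38=48 <60 → l++
[10,17] 11+38=49 <60 → l++

l=11, r=17, sum=51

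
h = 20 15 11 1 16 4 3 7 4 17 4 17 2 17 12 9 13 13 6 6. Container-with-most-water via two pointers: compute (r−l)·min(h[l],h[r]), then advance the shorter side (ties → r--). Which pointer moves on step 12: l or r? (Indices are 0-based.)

[0,19] min(20,6)*19=114 best=114 * → r--
[0,18] min(20,6)*18=108 best=114 → r--
[0,17] min(20,13)*17=221 best=221 * → r--
[0,16] min(20,13)*16=208 best=221 → r--
[0,15] min(20,9)*15=135 best=221 → r--
[0,14] min(20,12)*14=168 best=221 → r--
[0,13] min(20,17)*13=221 best=221 → r--
[0,12] min(20,2)*12=24 best=221 → r--
[0,11] min(20,17)*11=187 best=221 → r--
[0,10] min(20,4)*10=40 best=221 → r--
[0,9] min(20,17)*9=153 best=221 → r--
[0,8] min(20,4)*8=32 best=221 → r--

r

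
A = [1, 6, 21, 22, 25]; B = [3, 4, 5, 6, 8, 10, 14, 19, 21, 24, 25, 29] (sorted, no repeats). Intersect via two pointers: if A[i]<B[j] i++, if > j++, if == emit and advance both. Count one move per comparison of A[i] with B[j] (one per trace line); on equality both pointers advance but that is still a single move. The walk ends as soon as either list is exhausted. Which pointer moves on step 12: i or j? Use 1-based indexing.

j

i=1 j=1: 1<3, i++
i=2 j=1: 6>3, j++
i=2 j=2: 6>4, j++
i=2 j=3: 6>5, j++
i=2 j=4: 6==6 emit, i++,j++
i=3 j=5: 21>8, j++
i=3 j=6: 21>10, j++
i=3 j=7: 21>14, j++
i=3 j=8: 21>19, j++
i=3 j=9: 21==21 emit, i++,j++
i=4 j=10: 22<24, i++
i=5 j=10: 25>24, j++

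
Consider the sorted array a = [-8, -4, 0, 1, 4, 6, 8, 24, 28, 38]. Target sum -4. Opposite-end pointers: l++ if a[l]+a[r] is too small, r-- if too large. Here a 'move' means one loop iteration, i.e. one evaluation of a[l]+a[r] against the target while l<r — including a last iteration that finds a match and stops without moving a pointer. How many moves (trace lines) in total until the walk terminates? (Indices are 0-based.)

6 moves

[0,9] -8+38=30 >-4 → r--
[0,8] -8+28=20 >-4 → r--
[0,7] -8+24=16 >-4 → r--
[0,6] -8+8=0 >-4 → r--
[0,5] -8+6=-2 >-4 → r--
[0,4] -8+4=-4 → found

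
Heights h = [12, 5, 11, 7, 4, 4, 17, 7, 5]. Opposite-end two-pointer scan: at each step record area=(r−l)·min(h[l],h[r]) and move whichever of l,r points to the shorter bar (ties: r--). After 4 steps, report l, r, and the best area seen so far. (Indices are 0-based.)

l=2, r=6, best area=72

[0,8] min(12,5)*8=40 best=40 * → r--
[0,7] min(12,7)*7=49 best=49 * → r--
[0,6] min(12,17)*6=72 best=72 * → l++
[1,6] min(5,17)*5=25 best=72 → l++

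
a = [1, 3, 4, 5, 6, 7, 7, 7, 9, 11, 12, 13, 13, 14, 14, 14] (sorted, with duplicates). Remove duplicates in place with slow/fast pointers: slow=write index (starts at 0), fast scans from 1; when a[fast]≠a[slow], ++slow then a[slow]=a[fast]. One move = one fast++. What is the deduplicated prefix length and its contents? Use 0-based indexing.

length 11; prefix = [1, 3, 4, 5, 6, 7, 9, 11, 12, 13, 14]

slow=0 fast=1: a[fast]=3≠a[slow]=1 write a[1]=3, slow++,fast++
slow=1 fast=2: a[fast]=4≠a[slow]=3 write a[2]=4, slow++,fast++
slow=2 fast=3: a[fast]=5≠a[slow]=4 write a[3]=5, slow++,fast++
slow=3 fast=4: a[fast]=6≠a[slow]=5 write a[4]=6, slow++,fast++
slow=4 fast=5: a[fast]=7≠a[slow]=6 write a[5]=7, slow++,fast++
slow=5 fast=6: a[fast]=7=a[slow] dup, fast++
slow=5 fast=7: a[fast]=7=a[slow] dup, fast++
slow=5 fast=8: a[fast]=9≠a[slow]=7 write a[6]=9, slow++,fast++
slow=6 fast=9: a[fast]=11≠a[slow]=9 write a[7]=11, slow++,fast++
slow=7 fast=10: a[fast]=12≠a[slow]=11 write a[8]=12, slow++,fast++
slow=8 fast=11: a[fast]=13≠a[slow]=12 write a[9]=13, slow++,fast++
slow=9 fast=12: a[fast]=13=a[slow] dup, fast++
slow=9 fast=13: a[fast]=14≠a[slow]=13 write a[10]=14, slow++,fast++
slow=10 fast=14: a[fast]=14=a[slow] dup, fast++
slow=10 fast=15: a[fast]=14=a[slow] dup, fast++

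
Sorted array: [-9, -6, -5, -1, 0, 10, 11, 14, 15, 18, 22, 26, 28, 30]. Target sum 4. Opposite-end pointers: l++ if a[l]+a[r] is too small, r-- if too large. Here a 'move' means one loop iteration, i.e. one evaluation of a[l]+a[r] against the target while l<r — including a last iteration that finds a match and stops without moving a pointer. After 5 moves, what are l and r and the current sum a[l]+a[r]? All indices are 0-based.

l=0, r=8, sum=6

[0,13] -9+30=21 >4 → r--
[0,12] -9+28=19 >4 → r--
[0,11] -9+26=17 >4 → r--
[0,10] -9+22=13 >4 → r--
[0,9] -9+18=9 >4 → r--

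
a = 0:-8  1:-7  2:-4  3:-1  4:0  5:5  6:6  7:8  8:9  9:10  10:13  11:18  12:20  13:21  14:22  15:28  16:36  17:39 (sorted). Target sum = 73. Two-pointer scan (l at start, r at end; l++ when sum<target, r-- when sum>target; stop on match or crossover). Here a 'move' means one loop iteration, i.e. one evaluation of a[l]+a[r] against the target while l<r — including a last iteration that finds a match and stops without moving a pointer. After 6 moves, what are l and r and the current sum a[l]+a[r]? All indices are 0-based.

l=6, r=17, sum=45

l=0 r=17: -8+39=31 <73, l++
l=1 r=17: -7+39=32 <73, l++
l=2 r=17: -4+39=35 <73, l++
l=3 r=17: -1+39=38 <73, l++
l=4 r=17: 0+39=39 <73, l++
l=5 r=17: 5+39=44 <73, l++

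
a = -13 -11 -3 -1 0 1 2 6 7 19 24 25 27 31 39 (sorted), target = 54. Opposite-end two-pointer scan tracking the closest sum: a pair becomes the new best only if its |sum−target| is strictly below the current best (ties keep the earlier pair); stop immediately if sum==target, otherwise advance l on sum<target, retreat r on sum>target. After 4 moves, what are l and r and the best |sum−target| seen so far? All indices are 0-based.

[0,14] -13+39=26 d=28 * → l++
[1,14] -11+39=28 d=26 * → l++
[2,14] -3+39=36 d=18 * → l++
[3,14] -1+39=38 d=16 * → l++

l=4, r=14, best |Δ|=16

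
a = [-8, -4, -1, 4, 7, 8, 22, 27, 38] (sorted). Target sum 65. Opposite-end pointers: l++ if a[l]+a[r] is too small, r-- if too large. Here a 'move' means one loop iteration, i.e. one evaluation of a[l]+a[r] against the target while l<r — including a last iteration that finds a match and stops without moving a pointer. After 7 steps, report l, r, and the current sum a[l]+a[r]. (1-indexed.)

[1,9] -8+38=30 <65 → l++
[2,9] -4+38=34 <65 → l++
[3,9] -1+38=37 <65 → l++
[4,9] 4+38=42 <65 → l++
[5,9] 7+38=45 <65 → l++
[6,9] 8+38=46 <65 → l++
[7,9] 22+38=60 <65 → l++

l=8, r=9, sum=65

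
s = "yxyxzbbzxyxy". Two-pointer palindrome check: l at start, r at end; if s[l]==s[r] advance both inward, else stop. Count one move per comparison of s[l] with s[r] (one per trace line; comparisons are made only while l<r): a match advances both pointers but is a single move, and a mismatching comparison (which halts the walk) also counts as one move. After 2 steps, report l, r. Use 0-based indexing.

l=2, r=9

l=0 r=11: 'y'=='y', l++,r--
l=1 r=10: 'x'=='x', l++,r--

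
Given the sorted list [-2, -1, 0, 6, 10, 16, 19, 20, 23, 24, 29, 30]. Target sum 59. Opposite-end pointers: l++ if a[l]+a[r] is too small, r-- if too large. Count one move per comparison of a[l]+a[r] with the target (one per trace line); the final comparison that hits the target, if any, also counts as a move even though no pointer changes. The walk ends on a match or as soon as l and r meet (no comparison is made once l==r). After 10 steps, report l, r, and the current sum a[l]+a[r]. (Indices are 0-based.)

l=10, r=11, sum=59

l=0 r=11: -2+30=28 <59, l++
l=1 r=11: -1+30=29 <59, l++
l=2 r=11: 0+30=30 <59, l++
l=3 r=11: 6+30=36 <59, l++
l=4 r=11: 10+30=40 <59, l++
l=5 r=11: 16+30=46 <59, l++
l=6 r=11: 19+30=49 <59, l++
l=7 r=11: 20+30=50 <59, l++
l=8 r=11: 23+30=53 <59, l++
l=9 r=11: 24+30=54 <59, l++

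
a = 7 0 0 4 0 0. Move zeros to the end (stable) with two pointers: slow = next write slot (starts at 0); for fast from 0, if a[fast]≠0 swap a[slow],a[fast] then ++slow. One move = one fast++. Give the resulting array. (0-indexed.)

[7, 4, 0, 0, 0, 0]

slow=0 fast=0: a[fast]=7≠0 swap→a[0]=7, slow++,fast++
slow=1 fast=1: a[fast]=0, fast++
slow=1 fast=2: a[fast]=0, fast++
slow=1 fast=3: a[fast]=4≠0 swap→a[1]=4, slow++,fast++
slow=2 fast=4: a[fast]=0, fast++
slow=2 fast=5: a[fast]=0, fast++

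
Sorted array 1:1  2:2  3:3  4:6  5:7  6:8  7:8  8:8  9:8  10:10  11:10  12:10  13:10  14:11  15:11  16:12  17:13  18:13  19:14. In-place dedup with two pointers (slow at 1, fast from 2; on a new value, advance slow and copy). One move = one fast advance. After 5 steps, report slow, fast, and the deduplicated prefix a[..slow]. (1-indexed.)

slow=6, fast=7, prefix=[1, 2, 3, 6, 7, 8]

(s=1,f=2) a[fast]=2≠a[slow]=1 write a[2]=2 → slow++,fast++
(s=2,f=3) a[fast]=3≠a[slow]=2 write a[3]=3 → slow++,fast++
(s=3,f=4) a[fast]=6≠a[slow]=3 write a[4]=6 → slow++,fast++
(s=4,f=5) a[fast]=7≠a[slow]=6 write a[5]=7 → slow++,fast++
(s=5,f=6) a[fast]=8≠a[slow]=7 write a[6]=8 → slow++,fast++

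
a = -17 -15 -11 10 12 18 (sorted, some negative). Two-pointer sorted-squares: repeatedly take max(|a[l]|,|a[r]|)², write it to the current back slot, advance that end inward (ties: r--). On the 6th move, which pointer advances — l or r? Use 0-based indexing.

l=0 r=5: |-17|<=|18| out[5]=324, r--
l=0 r=4: |-17|>|12| out[4]=289, l++
l=1 r=4: |-15|>|12| out[3]=225, l++
l=2 r=4: |-11|<=|12| out[2]=144, r--
l=2 r=3: |-11|>|10| out[1]=121, l++
l=3 r=3: |10|<=|10| out[0]=100, r--

r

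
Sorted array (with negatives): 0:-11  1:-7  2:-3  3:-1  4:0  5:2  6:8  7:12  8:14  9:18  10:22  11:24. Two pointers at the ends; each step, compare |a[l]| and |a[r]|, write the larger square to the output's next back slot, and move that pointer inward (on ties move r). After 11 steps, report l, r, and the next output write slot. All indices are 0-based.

[0,11] |-11|<=|24| out[11]=576 → r--
[0,10] |-11|<=|22| out[10]=484 → r--
[0,9] |-11|<=|18| out[9]=324 → r--
[0,8] |-11|<=|14| out[8]=196 → r--
[0,7] |-11|<=|12| out[7]=144 → r--
[0,6] |-11|>|8| out[6]=121 → l++
[1,6] |-7|<=|8| out[5]=64 → r--
[1,5] |-7|>|2| out[4]=49 → l++
[2,5] |-3|>|2| out[3]=9 → l++
[3,5] |-1|<=|2| out[2]=4 → r--
[3,4] |-1|>|0| out[1]=1 → l++

l=4, r=4, next write slot=0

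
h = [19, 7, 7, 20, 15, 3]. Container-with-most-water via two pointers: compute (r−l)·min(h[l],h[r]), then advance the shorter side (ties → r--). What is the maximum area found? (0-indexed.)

[0,5] min(19,3)*5=15 best=15 * → r--
[0,4] min(19,15)*4=60 best=60 * → r--
[0,3] min(19,20)*3=57 best=60 → l++
[1,3] min(7,20)*2=14 best=60 → l++
[2,3] min(7,20)*1=7 best=60 → l++

max area = 60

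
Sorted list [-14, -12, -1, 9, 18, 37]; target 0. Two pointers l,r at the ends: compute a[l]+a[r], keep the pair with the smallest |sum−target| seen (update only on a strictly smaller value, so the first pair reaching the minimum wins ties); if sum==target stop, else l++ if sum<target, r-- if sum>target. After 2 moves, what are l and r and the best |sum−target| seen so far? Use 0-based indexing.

l=0, r=3, best |Δ|=4

[0,5] -14+37=23 d=23 * → r--
[0,4] -14+18=4 d=4 * → r--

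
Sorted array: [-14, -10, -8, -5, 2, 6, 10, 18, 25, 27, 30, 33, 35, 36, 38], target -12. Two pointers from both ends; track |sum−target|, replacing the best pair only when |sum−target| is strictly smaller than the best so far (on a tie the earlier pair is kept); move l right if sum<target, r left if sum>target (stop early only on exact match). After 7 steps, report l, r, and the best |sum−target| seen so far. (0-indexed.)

l=0 r=14: -14+38=24 d=36 *, r--
l=0 r=13: -14+36=22 d=34 *, r--
l=0 r=12: -14+35=21 d=33 *, r--
l=0 r=11: -14+33=19 d=31 *, r--
l=0 r=10: -14+30=16 d=28 *, r--
l=0 r=9: -14+27=13 d=25 *, r--
l=0 r=8: -14+25=11 d=23 *, r--

l=0, r=7, best |Δ|=23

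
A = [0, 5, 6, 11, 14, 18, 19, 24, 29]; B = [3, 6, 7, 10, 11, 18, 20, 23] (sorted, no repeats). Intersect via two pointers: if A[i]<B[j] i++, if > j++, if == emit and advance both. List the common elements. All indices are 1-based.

i=1 j=1: 0<3, i++
i=2 j=1: 5>3, j++
i=2 j=2: 5<6, i++
i=3 j=2: 6==6 emit, i++,j++
i=4 j=3: 11>7, j++
i=4 j=4: 11>10, j++
i=4 j=5: 11==11 emit, i++,j++
i=5 j=6: 14<18, i++
i=6 j=6: 18==18 emit, i++,j++
i=7 j=7: 19<20, i++
i=8 j=7: 24>20, j++
i=8 j=8: 24>23, j++

intersection = [6, 11, 18]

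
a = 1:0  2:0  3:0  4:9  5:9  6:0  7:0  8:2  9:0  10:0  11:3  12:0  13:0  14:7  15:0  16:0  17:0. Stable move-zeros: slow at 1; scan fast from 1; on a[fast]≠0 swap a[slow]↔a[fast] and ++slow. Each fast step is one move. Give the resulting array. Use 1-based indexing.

[9, 9, 2, 3, 7, 0, 0, 0, 0, 0, 0, 0, 0, 0, 0, 0, 0]

(s=1,f=1) a[fast]=0 → fast++
(s=1,f=2) a[fast]=0 → fast++
(s=1,f=3) a[fast]=0 → fast++
(s=1,f=4) a[fast]=9≠0 swap→a[1]=9 → slow++,fast++
(s=2,f=5) a[fast]=9≠0 swap→a[2]=9 → slow++,fast++
(s=3,f=6) a[fast]=0 → fast++
(s=3,f=7) a[fast]=0 → fast++
(s=3,f=8) a[fast]=2≠0 swap→a[3]=2 → slow++,fast++
(s=4,f=9) a[fast]=0 → fast++
(s=4,f=10) a[fast]=0 → fast++
(s=4,f=11) a[fast]=3≠0 swap→a[4]=3 → slow++,fast++
(s=5,f=12) a[fast]=0 → fast++
(s=5,f=13) a[fast]=0 → fast++
(s=5,f=14) a[fast]=7≠0 swap→a[5]=7 → slow++,fast++
(s=6,f=15) a[fast]=0 → fast++
(s=6,f=16) a[fast]=0 → fast++
(s=6,f=17) a[fast]=0 → fast++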